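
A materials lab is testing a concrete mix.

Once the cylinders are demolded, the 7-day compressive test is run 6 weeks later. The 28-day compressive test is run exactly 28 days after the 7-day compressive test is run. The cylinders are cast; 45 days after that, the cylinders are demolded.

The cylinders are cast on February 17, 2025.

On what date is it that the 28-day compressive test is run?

The cylinders are cast: Feb 17, 2025.
The cylinders are demolded: Feb 17, 2025 + 45 days = Apr 3, 2025.
The 7-day compressive test is run: Apr 3, 2025 + 6 weeks = May 15, 2025.
The 28-day compressive test is run: May 15, 2025 + 28 days = Jun 12, 2025.

June 12, 2025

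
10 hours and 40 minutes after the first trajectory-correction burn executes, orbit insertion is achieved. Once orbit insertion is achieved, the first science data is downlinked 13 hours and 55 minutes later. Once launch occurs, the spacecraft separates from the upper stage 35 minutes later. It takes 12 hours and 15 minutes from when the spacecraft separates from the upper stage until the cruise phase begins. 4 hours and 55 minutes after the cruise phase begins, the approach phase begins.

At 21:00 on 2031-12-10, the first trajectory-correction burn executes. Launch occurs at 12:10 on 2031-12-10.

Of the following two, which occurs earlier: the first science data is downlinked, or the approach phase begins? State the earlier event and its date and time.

The first trajectory-correction burn executes: 21:00 Dec 10, 2031.
Orbit insertion is achieved: 21:00 Dec 10, 2031 + 10h40m = 07:40 Dec 11, 2031.
The first science data is downlinked: 07:40 Dec 11, 2031 + 13h55m = 21:35 Dec 11, 2031.
Launch occurs: 12:10 Dec 10, 2031.
The spacecraft separates from the upper stage: 12:10 Dec 10, 2031 + 35m = 12:45 Dec 10, 2031.
The cruise phase begins: 12:45 Dec 10, 2031 + 12h15m = 01:00 Dec 11, 2031.
The approach phase begins: 01:00 Dec 11, 2031 + 4h55m = 05:55 Dec 11, 2031.
Comparing: the first science data is downlinked at 21:35 Dec 11, 2031 vs the approach phase begins at 05:55 Dec 11, 2031. Earlier: the approach phase begins.

The approach phase begins — 05:55 on 2031-12-11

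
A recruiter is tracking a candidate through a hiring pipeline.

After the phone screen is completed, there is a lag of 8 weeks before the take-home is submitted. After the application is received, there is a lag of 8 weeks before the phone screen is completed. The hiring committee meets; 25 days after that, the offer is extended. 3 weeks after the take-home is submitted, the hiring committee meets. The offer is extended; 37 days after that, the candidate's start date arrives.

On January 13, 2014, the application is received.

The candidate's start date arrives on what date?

July 27, 2014

The application is received: Jan 13, 2014.
The phone screen is completed: Jan 13, 2014 + 8 weeks = Mar 10, 2014.
The take-home is submitted: Mar 10, 2014 + 8 weeks = May 5, 2014.
The hiring committee meets: May 5, 2014 + 3 weeks = May 26, 2014.
The offer is extended: May 26, 2014 + 25 days = Jun 20, 2014.
The candidate's start date arrives: Jun 20, 2014 + 37 days = Jul 27, 2014.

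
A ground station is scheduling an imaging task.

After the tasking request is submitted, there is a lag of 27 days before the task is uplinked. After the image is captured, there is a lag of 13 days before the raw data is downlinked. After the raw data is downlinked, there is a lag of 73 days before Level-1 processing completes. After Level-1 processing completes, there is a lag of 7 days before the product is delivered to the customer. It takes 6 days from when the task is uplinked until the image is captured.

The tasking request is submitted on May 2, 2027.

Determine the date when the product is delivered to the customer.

Sep 5, 2027

The tasking request is submitted: May 2, 2027.
The task is uplinked: May 2, 2027 + 27 days = May 29, 2027.
The image is captured: May 29, 2027 + 6 days = Jun 4, 2027.
The raw data is downlinked: Jun 4, 2027 + 13 days = Jun 17, 2027.
Level-1 processing completes: Jun 17, 2027 + 73 days = Aug 29, 2027.
The product is delivered to the customer: Aug 29, 2027 + 7 days = Sep 5, 2027.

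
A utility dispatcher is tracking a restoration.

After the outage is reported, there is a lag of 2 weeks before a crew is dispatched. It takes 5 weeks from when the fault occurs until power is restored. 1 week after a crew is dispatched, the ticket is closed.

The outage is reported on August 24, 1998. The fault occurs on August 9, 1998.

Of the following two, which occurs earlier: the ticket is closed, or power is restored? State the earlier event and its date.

The outage is reported: Aug 24, 1998.
A crew is dispatched: Aug 24, 1998 + 2 weeks = Sep 7, 1998.
The ticket is closed: Sep 7, 1998 + 1 week = Sep 14, 1998.
The fault occurs: Aug 9, 1998.
Power is restored: Aug 9, 1998 + 5 weeks = Sep 13, 1998.
Comparing: the ticket is closed on Sep 14, 1998 vs power is restored on Sep 13, 1998. Earlier: power is restored.

Power is restored — September 13, 1998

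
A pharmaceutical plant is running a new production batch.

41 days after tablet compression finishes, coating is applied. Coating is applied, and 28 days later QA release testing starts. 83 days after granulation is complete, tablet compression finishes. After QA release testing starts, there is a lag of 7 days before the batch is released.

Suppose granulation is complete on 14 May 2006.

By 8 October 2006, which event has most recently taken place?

Coating is applied

Granulation is complete: May 14, 2006.
Tablet compression finishes: May 14, 2006 + 83 days = Aug 5, 2006.
Coating is applied: Aug 5, 2006 + 41 days = Sep 15, 2006.
QA release testing starts: Sep 15, 2006 + 28 days = Oct 13, 2006.
The batch is released: Oct 13, 2006 + 7 days = Oct 20, 2006.
Oct 8, 2006 falls between when coating is applied (Sep 15, 2006) and when QA release testing starts (Oct 13, 2006).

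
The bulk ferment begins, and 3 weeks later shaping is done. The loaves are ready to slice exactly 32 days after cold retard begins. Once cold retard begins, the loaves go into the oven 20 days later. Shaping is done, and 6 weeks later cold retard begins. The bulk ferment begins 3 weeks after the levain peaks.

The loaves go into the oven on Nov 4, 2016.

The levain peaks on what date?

The loaves go into the oven: Nov 4, 2016.
Cold retard begins: Nov 4, 2016 − 20 days = Oct 15, 2016.
Shaping is done: Oct 15, 2016 − 6 weeks = Sep 3, 2016.
The bulk ferment begins: Sep 3, 2016 − 3 weeks = Aug 13, 2016.
The levain peaks: Aug 13, 2016 − 3 weeks = Jul 23, 2016.

Jul 23, 2016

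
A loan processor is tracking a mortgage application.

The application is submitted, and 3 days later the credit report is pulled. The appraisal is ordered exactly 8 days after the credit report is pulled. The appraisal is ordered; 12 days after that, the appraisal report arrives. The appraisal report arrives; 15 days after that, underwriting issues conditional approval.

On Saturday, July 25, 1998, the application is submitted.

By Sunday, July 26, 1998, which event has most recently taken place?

The application is submitted

The application is submitted: Jul 25, 1998.
The credit report is pulled: Jul 25, 1998 + 3 days = Jul 28, 1998.
The appraisal is ordered: Jul 28, 1998 + 8 days = Aug 5, 1998.
The appraisal report arrives: Aug 5, 1998 + 12 days = Aug 17, 1998.
Underwriting issues conditional approval: Aug 17, 1998 + 15 days = Sep 1, 1998.
Jul 26, 1998 falls between when the application is submitted (Jul 25, 1998) and when the credit report is pulled (Jul 28, 1998).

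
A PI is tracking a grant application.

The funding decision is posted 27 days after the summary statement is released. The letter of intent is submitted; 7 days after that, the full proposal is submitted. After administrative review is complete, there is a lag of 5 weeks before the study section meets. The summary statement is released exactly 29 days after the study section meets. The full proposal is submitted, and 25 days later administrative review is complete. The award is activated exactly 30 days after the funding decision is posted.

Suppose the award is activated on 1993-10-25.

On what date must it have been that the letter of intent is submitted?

1993-05-25

The award is activated: Oct 25, 1993.
The funding decision is posted: Oct 25, 1993 − 30 days = Sep 25, 1993.
The summary statement is released: Sep 25, 1993 − 27 days = Aug 29, 1993.
The study section meets: Aug 29, 1993 − 29 days = Jul 31, 1993.
Administrative review is complete: Jul 31, 1993 − 5 weeks = Jun 26, 1993.
The full proposal is submitted: Jun 26, 1993 − 25 days = Jun 1, 1993.
The letter of intent is submitted: Jun 1, 1993 − 7 days = May 25, 1993.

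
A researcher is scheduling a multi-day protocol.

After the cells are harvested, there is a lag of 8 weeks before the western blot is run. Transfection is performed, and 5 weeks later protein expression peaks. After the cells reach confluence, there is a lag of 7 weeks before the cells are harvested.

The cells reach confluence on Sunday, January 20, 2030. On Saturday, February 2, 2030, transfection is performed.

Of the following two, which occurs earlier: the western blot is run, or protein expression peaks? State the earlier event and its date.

The cells reach confluence: Jan 20, 2030.
The cells are harvested: Jan 20, 2030 + 7 weeks = Mar 10, 2030.
The western blot is run: Mar 10, 2030 + 8 weeks = May 5, 2030.
Transfection is performed: Feb 2, 2030.
Protein expression peaks: Feb 2, 2030 + 5 weeks = Mar 9, 2030.
Comparing: the western blot is run on May 5, 2030 vs protein expression peaks on Mar 9, 2030. Earlier: protein expression peaks.

Protein expression peaks — Saturday, March 9, 2030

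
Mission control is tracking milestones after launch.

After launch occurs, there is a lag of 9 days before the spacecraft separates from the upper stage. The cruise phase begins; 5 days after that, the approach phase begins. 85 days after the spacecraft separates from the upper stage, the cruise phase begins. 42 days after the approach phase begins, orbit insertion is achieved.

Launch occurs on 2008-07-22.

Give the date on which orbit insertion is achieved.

2008-12-10

Launch occurs: Jul 22, 2008.
The spacecraft separates from the upper stage: Jul 22, 2008 + 9 days = Jul 31, 2008.
The cruise phase begins: Jul 31, 2008 + 85 days = Oct 24, 2008.
The approach phase begins: Oct 24, 2008 + 5 days = Oct 29, 2008.
Orbit insertion is achieved: Oct 29, 2008 + 42 days = Dec 10, 2008.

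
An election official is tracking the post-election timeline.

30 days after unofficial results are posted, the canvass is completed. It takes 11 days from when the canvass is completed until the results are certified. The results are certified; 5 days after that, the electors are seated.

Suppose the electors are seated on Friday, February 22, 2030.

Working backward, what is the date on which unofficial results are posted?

The electors are seated: Feb 22, 2030.
The results are certified: Feb 22, 2030 − 5 days = Feb 17, 2030.
The canvass is completed: Feb 17, 2030 − 11 days = Feb 6, 2030.
Unofficial results are posted: Feb 6, 2030 − 30 days = Jan 7, 2030.

Monday, January 7, 2030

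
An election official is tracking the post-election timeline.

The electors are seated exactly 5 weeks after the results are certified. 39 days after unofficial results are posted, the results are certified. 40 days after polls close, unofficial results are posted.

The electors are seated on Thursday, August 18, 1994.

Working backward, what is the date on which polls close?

The electors are seated: Aug 18, 1994.
The results are certified: Aug 18, 1994 − 5 weeks = Jul 14, 1994.
Unofficial results are posted: Jul 14, 1994 − 39 days = Jun 5, 1994.
Polls close: Jun 5, 1994 − 40 days = Apr 26, 1994.

Tuesday, April 26, 1994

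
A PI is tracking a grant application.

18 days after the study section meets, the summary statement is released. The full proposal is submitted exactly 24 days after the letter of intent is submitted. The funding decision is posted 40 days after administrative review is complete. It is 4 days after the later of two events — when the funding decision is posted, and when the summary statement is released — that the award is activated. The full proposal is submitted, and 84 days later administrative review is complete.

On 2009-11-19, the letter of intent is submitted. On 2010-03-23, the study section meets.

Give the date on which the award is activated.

2010-04-20

The letter of intent is submitted: Nov 19, 2009.
The full proposal is submitted: Nov 19, 2009 + 24 days = Dec 13, 2009.
Administrative review is complete: Dec 13, 2009 + 84 days = Mar 7, 2010.
The funding decision is posted: Mar 7, 2010 + 40 days = Apr 16, 2010.
The study section meets: Mar 23, 2010.
The summary statement is released: Mar 23, 2010 + 18 days = Apr 10, 2010.
Both prerequisites met — the funding decision is posted (Apr 16, 2010), the summary statement is released (Apr 10, 2010); the later is Apr 16, 2010.
The award is activated: Apr 16, 2010 + 4 days = Apr 20, 2010.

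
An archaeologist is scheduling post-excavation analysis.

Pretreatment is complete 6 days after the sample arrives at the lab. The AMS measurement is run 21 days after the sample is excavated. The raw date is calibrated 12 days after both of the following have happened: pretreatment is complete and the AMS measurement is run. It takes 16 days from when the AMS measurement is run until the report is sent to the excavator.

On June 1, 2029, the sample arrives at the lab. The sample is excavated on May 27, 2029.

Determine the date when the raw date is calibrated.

June 29, 2029

The sample arrives at the lab: Jun 1, 2029.
Pretreatment is complete: Jun 1, 2029 + 6 days = Jun 7, 2029.
The sample is excavated: May 27, 2029.
The AMS measurement is run: May 27, 2029 + 21 days = Jun 17, 2029.
Both prerequisites met — pretreatment is complete (Jun 7, 2029), the AMS measurement is run (Jun 17, 2029); the later is Jun 17, 2029.
The raw date is calibrated: Jun 17, 2029 + 12 days = Jun 29, 2029.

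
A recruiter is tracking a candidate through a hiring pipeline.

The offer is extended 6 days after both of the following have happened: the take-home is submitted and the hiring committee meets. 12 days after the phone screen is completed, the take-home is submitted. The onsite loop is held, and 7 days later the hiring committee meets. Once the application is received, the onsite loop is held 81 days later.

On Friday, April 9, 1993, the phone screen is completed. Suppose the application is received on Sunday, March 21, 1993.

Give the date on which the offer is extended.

Wednesday, June 23, 1993

The phone screen is completed: Apr 9, 1993.
The take-home is submitted: Apr 9, 1993 + 12 days = Apr 21, 1993.
The application is received: Mar 21, 1993.
The onsite loop is held: Mar 21, 1993 + 81 days = Jun 10, 1993.
The hiring committee meets: Jun 10, 1993 + 7 days = Jun 17, 1993.
Both prerequisites met — the take-home is submitted (Apr 21, 1993), the hiring committee meets (Jun 17, 1993); the later is Jun 17, 1993.
The offer is extended: Jun 17, 1993 + 6 days = Jun 23, 1993.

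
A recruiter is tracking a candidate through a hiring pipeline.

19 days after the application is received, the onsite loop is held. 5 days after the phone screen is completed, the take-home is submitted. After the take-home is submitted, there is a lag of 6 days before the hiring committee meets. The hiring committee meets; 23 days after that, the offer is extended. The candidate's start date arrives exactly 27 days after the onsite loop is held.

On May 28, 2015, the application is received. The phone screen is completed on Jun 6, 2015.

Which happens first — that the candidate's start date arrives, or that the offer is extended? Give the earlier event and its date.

The application is received: May 28, 2015.
The onsite loop is held: May 28, 2015 + 19 days = Jun 16, 2015.
The candidate's start date arrives: Jun 16, 2015 + 27 days = Jul 13, 2015.
The phone screen is completed: Jun 6, 2015.
The take-home is submitted: Jun 6, 2015 + 5 days = Jun 11, 2015.
The hiring committee meets: Jun 11, 2015 + 6 days = Jun 17, 2015.
The offer is extended: Jun 17, 2015 + 23 days = Jul 10, 2015.
Comparing: the candidate's start date arrives on Jul 13, 2015 vs the offer is extended on Jul 10, 2015. Earlier: the offer is extended.

The offer is extended — Jul 10, 2015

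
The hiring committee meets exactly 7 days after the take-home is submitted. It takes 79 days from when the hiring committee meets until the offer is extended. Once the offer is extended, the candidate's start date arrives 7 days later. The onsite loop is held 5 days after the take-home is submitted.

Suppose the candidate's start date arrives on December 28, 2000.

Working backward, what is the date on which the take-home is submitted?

September 26, 2000

The candidate's start date arrives: Dec 28, 2000.
The offer is extended: Dec 28, 2000 − 7 days = Dec 21, 2000.
The hiring committee meets: Dec 21, 2000 − 79 days = Oct 3, 2000.
The take-home is submitted: Oct 3, 2000 − 7 days = Sep 26, 2000.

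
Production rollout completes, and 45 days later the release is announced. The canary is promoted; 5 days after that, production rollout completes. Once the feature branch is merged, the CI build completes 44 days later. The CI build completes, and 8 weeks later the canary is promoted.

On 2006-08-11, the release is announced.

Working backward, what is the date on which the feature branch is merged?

2006-03-14

The release is announced: Aug 11, 2006.
Production rollout completes: Aug 11, 2006 − 45 days = Jun 27, 2006.
The canary is promoted: Jun 27, 2006 − 5 days = Jun 22, 2006.
The CI build completes: Jun 22, 2006 − 8 weeks = Apr 27, 2006.
The feature branch is merged: Apr 27, 2006 − 44 days = Mar 14, 2006.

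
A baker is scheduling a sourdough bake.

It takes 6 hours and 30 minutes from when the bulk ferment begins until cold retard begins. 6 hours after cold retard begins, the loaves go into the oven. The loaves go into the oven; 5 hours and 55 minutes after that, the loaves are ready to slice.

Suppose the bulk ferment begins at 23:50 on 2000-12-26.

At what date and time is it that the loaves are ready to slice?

18:15 on 2000-12-27

The bulk ferment begins: 23:50 Dec 26, 2000.
Cold retard begins: 23:50 Dec 26, 2000 + 6h30m = 06:20 Dec 27, 2000.
The loaves go into the oven: 06:20 Dec 27, 2000 + 6h = 12:20 Dec 27, 2000.
The loaves are ready to slice: 12:20 Dec 27, 2000 + 5h55m = 18:15 Dec 27, 2000.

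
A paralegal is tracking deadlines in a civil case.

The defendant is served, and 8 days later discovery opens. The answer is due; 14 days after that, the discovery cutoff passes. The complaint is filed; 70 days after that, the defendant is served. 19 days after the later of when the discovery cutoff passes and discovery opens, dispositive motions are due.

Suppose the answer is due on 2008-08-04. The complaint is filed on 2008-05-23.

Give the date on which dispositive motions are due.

The answer is due: Aug 4, 2008.
The discovery cutoff passes: Aug 4, 2008 + 14 days = Aug 18, 2008.
The complaint is filed: May 23, 2008.
The defendant is served: May 23, 2008 + 70 days = Aug 1, 2008.
Discovery opens: Aug 1, 2008 + 8 days = Aug 9, 2008.
Both prerequisites met — the discovery cutoff passes (Aug 18, 2008), discovery opens (Aug 9, 2008); the later is Aug 18, 2008.
Dispositive motions are due: Aug 18, 2008 + 19 days = Sep 6, 2008.

2008-09-06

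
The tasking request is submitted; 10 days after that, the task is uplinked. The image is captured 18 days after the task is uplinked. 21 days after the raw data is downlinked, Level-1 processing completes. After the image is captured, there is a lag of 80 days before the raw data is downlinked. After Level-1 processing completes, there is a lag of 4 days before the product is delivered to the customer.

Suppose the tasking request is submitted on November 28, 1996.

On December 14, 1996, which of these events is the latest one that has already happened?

The task is uplinked

The tasking request is submitted: Nov 28, 1996.
The task is uplinked: Nov 28, 1996 + 10 days = Dec 8, 1996.
The image is captured: Dec 8, 1996 + 18 days = Dec 26, 1996.
The raw data is downlinked: Dec 26, 1996 + 80 days = Mar 16, 1997.
Level-1 processing completes: Mar 16, 1997 + 21 days = Apr 6, 1997.
The product is delivered to the customer: Apr 6, 1997 + 4 days = Apr 10, 1997.
Dec 14, 1996 falls between when the task is uplinked (Dec 8, 1996) and when the image is captured (Dec 26, 1996).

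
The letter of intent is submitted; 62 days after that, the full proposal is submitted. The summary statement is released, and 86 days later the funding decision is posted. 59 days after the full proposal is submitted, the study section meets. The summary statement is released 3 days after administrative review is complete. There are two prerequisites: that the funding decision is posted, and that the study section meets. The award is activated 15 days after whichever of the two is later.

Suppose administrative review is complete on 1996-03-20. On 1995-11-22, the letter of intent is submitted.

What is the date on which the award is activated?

Administrative review is complete: Mar 20, 1996.
The summary statement is released: Mar 20, 1996 + 3 days = Mar 23, 1996.
The funding decision is posted: Mar 23, 1996 + 86 days = Jun 17, 1996.
The letter of intent is submitted: Nov 22, 1995.
The full proposal is submitted: Nov 22, 1995 + 62 days = Jan 23, 1996.
The study section meets: Jan 23, 1996 + 59 days = Mar 22, 1996.
Both prerequisites met — the funding decision is posted (Jun 17, 1996), the study section meets (Mar 22, 1996); the later is Jun 17, 1996.
The award is activated: Jun 17, 1996 + 15 days = Jul 2, 1996.

1996-07-02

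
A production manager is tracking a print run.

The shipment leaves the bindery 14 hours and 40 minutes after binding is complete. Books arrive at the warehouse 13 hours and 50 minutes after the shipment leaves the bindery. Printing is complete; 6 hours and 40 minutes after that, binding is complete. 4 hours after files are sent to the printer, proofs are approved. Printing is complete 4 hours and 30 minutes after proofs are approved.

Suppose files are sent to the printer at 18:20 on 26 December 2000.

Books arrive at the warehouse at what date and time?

Files are sent to the printer: 18:20 Dec 26, 2000.
Proofs are approved: 18:20 Dec 26, 2000 + 4h = 22:20 Dec 26, 2000.
Printing is complete: 22:20 Dec 26, 2000 + 4h30m = 02:50 Dec 27, 2000.
Binding is complete: 02:50 Dec 27, 2000 + 6h40m = 09:30 Dec 27, 2000.
The shipment leaves the bindery: 09:30 Dec 27, 2000 + 14h40m = 00:10 Dec 28, 2000.
Books arrive at the warehouse: 00:10 Dec 28, 2000 + 13h50m = 14:00 Dec 28, 2000.

14:00 on 28 December 2000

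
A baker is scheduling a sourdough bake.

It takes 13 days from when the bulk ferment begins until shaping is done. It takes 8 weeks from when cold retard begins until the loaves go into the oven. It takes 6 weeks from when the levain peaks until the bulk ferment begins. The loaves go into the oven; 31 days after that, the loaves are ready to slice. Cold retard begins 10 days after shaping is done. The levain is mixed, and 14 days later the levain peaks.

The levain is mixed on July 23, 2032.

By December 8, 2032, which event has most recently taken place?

The levain is mixed: Jul 23, 2032.
The levain peaks: Jul 23, 2032 + 14 days = Aug 6, 2032.
The bulk ferment begins: Aug 6, 2032 + 6 weeks = Sep 17, 2032.
Shaping is done: Sep 17, 2032 + 13 days = Sep 30, 2032.
Cold retard begins: Sep 30, 2032 + 10 days = Oct 10, 2032.
The loaves go into the oven: Oct 10, 2032 + 8 weeks = Dec 5, 2032.
The loaves are ready to slice: Dec 5, 2032 + 31 days = Jan 5, 2033.
Dec 8, 2032 falls between when the loaves go into the oven (Dec 5, 2032) and when the loaves are ready to slice (Jan 5, 2033).

The loaves go into the oven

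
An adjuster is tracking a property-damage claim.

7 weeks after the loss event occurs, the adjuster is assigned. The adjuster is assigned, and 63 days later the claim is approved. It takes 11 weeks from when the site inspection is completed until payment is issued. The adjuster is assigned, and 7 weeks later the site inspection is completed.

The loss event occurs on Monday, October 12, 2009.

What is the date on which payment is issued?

The loss event occurs: Oct 12, 2009.
The adjuster is assigned: Oct 12, 2009 + 7 weeks = Nov 30, 2009.
The site inspection is completed: Nov 30, 2009 + 7 weeks = Jan 18, 2010.
Payment is issued: Jan 18, 2010 + 11 weeks = Apr 5, 2010.

Monday, April 5, 2010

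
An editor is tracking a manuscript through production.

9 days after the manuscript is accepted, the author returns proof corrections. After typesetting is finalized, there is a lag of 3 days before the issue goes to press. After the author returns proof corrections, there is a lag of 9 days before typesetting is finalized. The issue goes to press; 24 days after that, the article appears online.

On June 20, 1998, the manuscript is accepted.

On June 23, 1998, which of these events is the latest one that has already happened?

The manuscript is accepted

The manuscript is accepted: Jun 20, 1998.
The author returns proof corrections: Jun 20, 1998 + 9 days = Jun 29, 1998.
Typesetting is finalized: Jun 29, 1998 + 9 days = Jul 8, 1998.
The issue goes to press: Jul 8, 1998 + 3 days = Jul 11, 1998.
The article appears online: Jul 11, 1998 + 24 days = Aug 4, 1998.
Jun 23, 1998 falls between when the manuscript is accepted (Jun 20, 1998) and when the author returns proof corrections (Jun 29, 1998).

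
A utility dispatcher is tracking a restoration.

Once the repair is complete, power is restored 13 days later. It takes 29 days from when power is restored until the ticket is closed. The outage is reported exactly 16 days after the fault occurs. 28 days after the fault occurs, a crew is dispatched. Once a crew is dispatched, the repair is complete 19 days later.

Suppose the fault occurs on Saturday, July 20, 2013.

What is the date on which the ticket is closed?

Thursday, October 17, 2013

The fault occurs: Jul 20, 2013.
A crew is dispatched: Jul 20, 2013 + 28 days = Aug 17, 2013.
The repair is complete: Aug 17, 2013 + 19 days = Sep 5, 2013.
Power is restored: Sep 5, 2013 + 13 days = Sep 18, 2013.
The ticket is closed: Sep 18, 2013 + 29 days = Oct 17, 2013.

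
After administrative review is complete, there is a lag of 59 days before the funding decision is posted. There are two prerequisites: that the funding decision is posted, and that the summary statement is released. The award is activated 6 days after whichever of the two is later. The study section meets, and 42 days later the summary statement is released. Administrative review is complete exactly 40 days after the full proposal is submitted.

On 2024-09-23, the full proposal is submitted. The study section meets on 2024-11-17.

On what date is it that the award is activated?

2025-01-06

The full proposal is submitted: Sep 23, 2024.
Administrative review is complete: Sep 23, 2024 + 40 days = Nov 2, 2024.
The funding decision is posted: Nov 2, 2024 + 59 days = Dec 31, 2024.
The study section meets: Nov 17, 2024.
The summary statement is released: Nov 17, 2024 + 42 days = Dec 29, 2024.
Both prerequisites met — the funding decision is posted (Dec 31, 2024), the summary statement is released (Dec 29, 2024); the later is Dec 31, 2024.
The award is activated: Dec 31, 2024 + 6 days = Jan 6, 2025.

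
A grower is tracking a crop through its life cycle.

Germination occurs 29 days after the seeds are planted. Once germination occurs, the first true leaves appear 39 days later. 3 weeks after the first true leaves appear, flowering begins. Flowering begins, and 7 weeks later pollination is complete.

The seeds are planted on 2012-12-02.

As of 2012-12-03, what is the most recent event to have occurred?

The seeds are planted

The seeds are planted: Dec 2, 2012.
Germination occurs: Dec 2, 2012 + 29 days = Dec 31, 2012.
The first true leaves appear: Dec 31, 2012 + 39 days = Feb 8, 2013.
Flowering begins: Feb 8, 2013 + 3 weeks = Mar 1, 2013.
Pollination is complete: Mar 1, 2013 + 7 weeks = Apr 19, 2013.
Dec 3, 2012 falls between when the seeds are planted (Dec 2, 2012) and when germination occurs (Dec 31, 2012).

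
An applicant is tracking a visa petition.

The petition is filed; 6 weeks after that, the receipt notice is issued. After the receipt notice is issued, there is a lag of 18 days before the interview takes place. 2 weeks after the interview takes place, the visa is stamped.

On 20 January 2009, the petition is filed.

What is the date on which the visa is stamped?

The petition is filed: Jan 20, 2009.
The receipt notice is issued: Jan 20, 2009 + 6 weeks = Mar 3, 2009.
The interview takes place: Mar 3, 2009 + 18 days = Mar 21, 2009.
The visa is stamped: Mar 21, 2009 + 2 weeks = Apr 4, 2009.

4 April 2009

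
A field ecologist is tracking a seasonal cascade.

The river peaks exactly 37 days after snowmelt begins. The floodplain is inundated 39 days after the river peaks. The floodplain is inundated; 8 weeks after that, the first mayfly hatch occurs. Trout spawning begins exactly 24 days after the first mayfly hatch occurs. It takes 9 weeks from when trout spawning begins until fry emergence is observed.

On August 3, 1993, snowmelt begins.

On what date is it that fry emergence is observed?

March 10, 1994

Snowmelt begins: Aug 3, 1993.
The river peaks: Aug 3, 1993 + 37 days = Sep 9, 1993.
The floodplain is inundated: Sep 9, 1993 + 39 days = Oct 18, 1993.
The first mayfly hatch occurs: Oct 18, 1993 + 8 weeks = Dec 13, 1993.
Trout spawning begins: Dec 13, 1993 + 24 days = Jan 6, 1994.
Fry emergence is observed: Jan 6, 1994 + 9 weeks = Mar 10, 1994.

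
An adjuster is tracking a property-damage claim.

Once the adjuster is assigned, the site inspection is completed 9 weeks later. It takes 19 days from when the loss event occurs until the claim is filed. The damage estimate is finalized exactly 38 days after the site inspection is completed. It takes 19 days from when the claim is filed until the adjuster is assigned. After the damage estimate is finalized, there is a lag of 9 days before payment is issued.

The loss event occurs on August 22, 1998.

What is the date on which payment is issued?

January 17, 1999

The loss event occurs: Aug 22, 1998.
The claim is filed: Aug 22, 1998 + 19 days = Sep 10, 1998.
The adjuster is assigned: Sep 10, 1998 + 19 days = Sep 29, 1998.
The site inspection is completed: Sep 29, 1998 + 9 weeks = Dec 1, 1998.
The damage estimate is finalized: Dec 1, 1998 + 38 days = Jan 8, 1999.
Payment is issued: Jan 8, 1999 + 9 days = Jan 17, 1999.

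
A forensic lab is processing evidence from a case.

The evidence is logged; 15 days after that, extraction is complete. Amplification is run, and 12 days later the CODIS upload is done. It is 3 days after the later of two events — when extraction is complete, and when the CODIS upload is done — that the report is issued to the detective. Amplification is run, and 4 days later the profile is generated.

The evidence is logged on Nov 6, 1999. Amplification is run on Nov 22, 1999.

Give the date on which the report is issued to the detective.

The evidence is logged: Nov 6, 1999.
Extraction is complete: Nov 6, 1999 + 15 days = Nov 21, 1999.
Amplification is run: Nov 22, 1999.
The CODIS upload is done: Nov 22, 1999 + 12 days = Dec 4, 1999.
Both prerequisites met — extraction is complete (Nov 21, 1999), the CODIS upload is done (Dec 4, 1999); the later is Dec 4, 1999.
The report is issued to the detective: Dec 4, 1999 + 3 days = Dec 7, 1999.

Dec 7, 1999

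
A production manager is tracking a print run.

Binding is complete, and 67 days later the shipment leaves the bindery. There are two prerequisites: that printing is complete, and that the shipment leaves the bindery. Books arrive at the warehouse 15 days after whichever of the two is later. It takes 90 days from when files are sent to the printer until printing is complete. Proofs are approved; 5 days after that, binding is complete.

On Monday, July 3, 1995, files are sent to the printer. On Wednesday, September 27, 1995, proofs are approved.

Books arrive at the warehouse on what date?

Saturday, December 23, 1995

Files are sent to the printer: Jul 3, 1995.
Printing is complete: Jul 3, 1995 + 90 days = Oct 1, 1995.
Proofs are approved: Sep 27, 1995.
Binding is complete: Sep 27, 1995 + 5 days = Oct 2, 1995.
The shipment leaves the bindery: Oct 2, 1995 + 67 days = Dec 8, 1995.
Both prerequisites met — printing is complete (Oct 1, 1995), the shipment leaves the bindery (Dec 8, 1995); the later is Dec 8, 1995.
Books arrive at the warehouse: Dec 8, 1995 + 15 days = Dec 23, 1995.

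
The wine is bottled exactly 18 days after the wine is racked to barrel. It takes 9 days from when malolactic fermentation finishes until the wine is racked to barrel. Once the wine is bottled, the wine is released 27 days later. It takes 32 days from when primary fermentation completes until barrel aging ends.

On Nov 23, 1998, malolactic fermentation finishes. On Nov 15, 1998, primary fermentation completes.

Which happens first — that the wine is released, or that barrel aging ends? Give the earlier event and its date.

Barrel aging ends — Dec 17, 1998

Malolactic fermentation finishes: Nov 23, 1998.
The wine is racked to barrel: Nov 23, 1998 + 9 days = Dec 2, 1998.
The wine is bottled: Dec 2, 1998 + 18 days = Dec 20, 1998.
The wine is released: Dec 20, 1998 + 27 days = Jan 16, 1999.
Primary fermentation completes: Nov 15, 1998.
Barrel aging ends: Nov 15, 1998 + 32 days = Dec 17, 1998.
Comparing: the wine is released on Jan 16, 1999 vs barrel aging ends on Dec 17, 1998. Earlier: barrel aging ends.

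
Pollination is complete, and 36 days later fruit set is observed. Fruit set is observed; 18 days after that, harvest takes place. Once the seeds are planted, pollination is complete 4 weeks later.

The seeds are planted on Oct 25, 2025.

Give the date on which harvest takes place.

The seeds are planted: Oct 25, 2025.
Pollination is complete: Oct 25, 2025 + 4 weeks = Nov 22, 2025.
Fruit set is observed: Nov 22, 2025 + 36 days = Dec 28, 2025.
Harvest takes place: Dec 28, 2025 + 18 days = Jan 15, 2026.

Jan 15, 2026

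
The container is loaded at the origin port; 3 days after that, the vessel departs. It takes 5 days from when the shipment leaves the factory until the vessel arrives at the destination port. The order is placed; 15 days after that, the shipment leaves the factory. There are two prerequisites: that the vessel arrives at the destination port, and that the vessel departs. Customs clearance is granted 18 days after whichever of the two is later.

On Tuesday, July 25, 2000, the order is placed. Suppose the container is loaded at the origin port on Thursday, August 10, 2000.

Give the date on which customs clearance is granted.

The order is placed: Jul 25, 2000.
The shipment leaves the factory: Jul 25, 2000 + 15 days = Aug 9, 2000.
The vessel arrives at the destination port: Aug 9, 2000 + 5 days = Aug 14, 2000.
The container is loaded at the origin port: Aug 10, 2000.
The vessel departs: Aug 10, 2000 + 3 days = Aug 13, 2000.
Both prerequisites met — the vessel arrives at the destination port (Aug 14, 2000), the vessel departs (Aug 13, 2000); the later is Aug 14, 2000.
Customs clearance is granted: Aug 14, 2000 + 18 days = Sep 1, 2000.

Friday, September 1, 2000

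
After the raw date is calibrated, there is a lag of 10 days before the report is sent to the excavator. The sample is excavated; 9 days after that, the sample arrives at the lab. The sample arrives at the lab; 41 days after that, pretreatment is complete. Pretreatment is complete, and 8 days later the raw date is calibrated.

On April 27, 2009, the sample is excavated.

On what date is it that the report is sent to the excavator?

July 4, 2009

The sample is excavated: Apr 27, 2009.
The sample arrives at the lab: Apr 27, 2009 + 9 days = May 6, 2009.
Pretreatment is complete: May 6, 2009 + 41 days = Jun 16, 2009.
The raw date is calibrated: Jun 16, 2009 + 8 days = Jun 24, 2009.
The report is sent to the excavator: Jun 24, 2009 + 10 days = Jul 4, 2009.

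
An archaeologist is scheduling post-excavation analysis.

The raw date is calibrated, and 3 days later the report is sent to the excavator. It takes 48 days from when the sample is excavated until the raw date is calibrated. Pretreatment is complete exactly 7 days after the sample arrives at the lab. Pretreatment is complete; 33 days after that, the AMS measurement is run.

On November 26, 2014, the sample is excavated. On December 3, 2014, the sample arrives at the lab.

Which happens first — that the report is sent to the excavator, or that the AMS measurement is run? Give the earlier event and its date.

The sample is excavated: Nov 26, 2014.
The raw date is calibrated: Nov 26, 2014 + 48 days = Jan 13, 2015.
The report is sent to the excavator: Jan 13, 2015 + 3 days = Jan 16, 2015.
The sample arrives at the lab: Dec 3, 2014.
Pretreatment is complete: Dec 3, 2014 + 7 days = Dec 10, 2014.
The AMS measurement is run: Dec 10, 2014 + 33 days = Jan 12, 2015.
Comparing: the report is sent to the excavator on Jan 16, 2015 vs the AMS measurement is run on Jan 12, 2015. Earlier: the AMS measurement is run.

The AMS measurement is run — January 12, 2015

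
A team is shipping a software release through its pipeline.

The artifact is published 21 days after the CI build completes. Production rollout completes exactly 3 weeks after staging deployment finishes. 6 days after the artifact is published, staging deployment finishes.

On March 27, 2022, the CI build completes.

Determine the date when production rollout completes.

May 14, 2022

The CI build completes: Mar 27, 2022.
The artifact is published: Mar 27, 2022 + 21 days = Apr 17, 2022.
Staging deployment finishes: Apr 17, 2022 + 6 days = Apr 23, 2022.
Production rollout completes: Apr 23, 2022 + 3 weeks = May 14, 2022.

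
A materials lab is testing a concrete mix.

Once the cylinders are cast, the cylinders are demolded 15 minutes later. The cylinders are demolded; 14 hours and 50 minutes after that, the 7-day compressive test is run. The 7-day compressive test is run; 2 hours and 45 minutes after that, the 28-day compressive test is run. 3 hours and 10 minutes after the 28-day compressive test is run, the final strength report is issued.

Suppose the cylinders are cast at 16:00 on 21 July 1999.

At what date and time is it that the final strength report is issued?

The cylinders are cast: 16:00 Jul 21, 1999.
The cylinders are demolded: 16:00 Jul 21, 1999 + 15m = 16:15 Jul 21, 1999.
The 7-day compressive test is run: 16:15 Jul 21, 1999 + 14h50m = 07:05 Jul 22, 1999.
The 28-day compressive test is run: 07:05 Jul 22, 1999 + 2h45m = 09:50 Jul 22, 1999.
The final strength report is issued: 09:50 Jul 22, 1999 + 3h10m = 13:00 Jul 22, 1999.

13:00 on 22 July 1999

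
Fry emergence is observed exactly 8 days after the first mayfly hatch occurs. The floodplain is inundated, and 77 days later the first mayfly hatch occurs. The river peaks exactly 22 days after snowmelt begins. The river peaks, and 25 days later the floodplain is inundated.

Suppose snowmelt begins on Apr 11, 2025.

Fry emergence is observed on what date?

Snowmelt begins: Apr 11, 2025.
The river peaks: Apr 11, 2025 + 22 days = May 3, 2025.
The floodplain is inundated: May 3, 2025 + 25 days = May 28, 2025.
The first mayfly hatch occurs: May 28, 2025 + 77 days = Aug 13, 2025.
Fry emergence is observed: Aug 13, 2025 + 8 days = Aug 21, 2025.

Aug 21, 2025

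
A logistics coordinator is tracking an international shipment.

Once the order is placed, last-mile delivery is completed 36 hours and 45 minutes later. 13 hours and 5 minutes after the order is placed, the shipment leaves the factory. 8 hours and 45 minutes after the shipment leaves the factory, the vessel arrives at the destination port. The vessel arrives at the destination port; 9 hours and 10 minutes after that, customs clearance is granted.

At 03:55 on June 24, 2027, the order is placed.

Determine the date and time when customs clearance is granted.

The order is placed: 03:55 Jun 24, 2027.
The shipment leaves the factory: 03:55 Jun 24, 2027 + 13h05m = 17:00 Jun 24, 2027.
The vessel arrives at the destination port: 17:00 Jun 24, 2027 + 8h45m = 01:45 Jun 25, 2027.
Customs clearance is granted: 01:45 Jun 25, 2027 + 9h10m = 10:55 Jun 25, 2027.

10:55 on June 25, 2027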